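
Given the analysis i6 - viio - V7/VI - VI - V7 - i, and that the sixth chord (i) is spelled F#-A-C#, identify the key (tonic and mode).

F# minor

The anchor chord is a minor triad on F#, labeled i.
If F# is scale degree 1 and the mode makes that degree carry a minor triad, the tonic is F# and the mode is minor.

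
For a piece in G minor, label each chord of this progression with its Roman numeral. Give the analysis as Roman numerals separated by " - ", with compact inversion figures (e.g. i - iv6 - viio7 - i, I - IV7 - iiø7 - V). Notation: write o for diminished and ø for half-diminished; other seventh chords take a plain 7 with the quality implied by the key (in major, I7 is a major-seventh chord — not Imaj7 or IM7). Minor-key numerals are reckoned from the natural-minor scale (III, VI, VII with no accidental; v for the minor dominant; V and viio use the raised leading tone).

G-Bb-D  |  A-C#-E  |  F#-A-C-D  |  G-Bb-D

G-Bb-D: root G is the tonic; minor triad there is i.
A-C#-E: chromatic; A is V of V, so V/V.
F#-A-C-D has root D, degree 5 in G minor, so V65.
G-Bb-D: root G is the tonic; minor triad there is i.

i - V/V - V65 - i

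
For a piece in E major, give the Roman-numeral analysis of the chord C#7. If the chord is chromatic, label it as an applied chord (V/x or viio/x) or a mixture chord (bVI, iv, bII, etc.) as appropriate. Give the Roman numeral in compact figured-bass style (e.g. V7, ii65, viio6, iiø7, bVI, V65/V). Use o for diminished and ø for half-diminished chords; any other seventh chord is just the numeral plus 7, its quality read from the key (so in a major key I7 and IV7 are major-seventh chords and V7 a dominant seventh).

V7/ii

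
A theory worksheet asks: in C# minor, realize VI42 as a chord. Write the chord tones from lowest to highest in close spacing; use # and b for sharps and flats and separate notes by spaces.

G# A C# E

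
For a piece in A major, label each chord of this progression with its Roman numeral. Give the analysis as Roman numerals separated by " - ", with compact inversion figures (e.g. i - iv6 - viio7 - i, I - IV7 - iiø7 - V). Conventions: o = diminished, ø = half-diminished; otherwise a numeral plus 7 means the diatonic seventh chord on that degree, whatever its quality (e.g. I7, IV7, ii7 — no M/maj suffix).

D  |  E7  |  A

IV - V7 - I

D has root D, degree 4 in A major, so IV.
E7: root E is the dominant; dominant seventh chord there is V7.
A: root A is the tonic; major triad there is I.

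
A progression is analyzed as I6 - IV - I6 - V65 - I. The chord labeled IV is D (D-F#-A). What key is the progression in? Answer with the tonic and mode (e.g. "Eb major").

A major

The anchor chord is a major triad on D, labeled IV.
Counting down 3 scale steps from D places the tonic on A; a major triad on degree 4 is diatonic only in major.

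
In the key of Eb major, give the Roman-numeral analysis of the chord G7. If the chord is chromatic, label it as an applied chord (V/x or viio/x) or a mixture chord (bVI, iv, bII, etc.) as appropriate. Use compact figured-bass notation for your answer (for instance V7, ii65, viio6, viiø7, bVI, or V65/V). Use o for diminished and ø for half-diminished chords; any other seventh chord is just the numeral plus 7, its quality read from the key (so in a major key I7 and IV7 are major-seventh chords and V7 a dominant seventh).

V7/vi

Stacked in thirds the chord is G-B-D-F: a dominant seventh chord on G.
G is not a diatonic chord root with this quality in Eb major, but it lies a perfect fifth above C (vi), so the chord functions as an applied dominant of vi.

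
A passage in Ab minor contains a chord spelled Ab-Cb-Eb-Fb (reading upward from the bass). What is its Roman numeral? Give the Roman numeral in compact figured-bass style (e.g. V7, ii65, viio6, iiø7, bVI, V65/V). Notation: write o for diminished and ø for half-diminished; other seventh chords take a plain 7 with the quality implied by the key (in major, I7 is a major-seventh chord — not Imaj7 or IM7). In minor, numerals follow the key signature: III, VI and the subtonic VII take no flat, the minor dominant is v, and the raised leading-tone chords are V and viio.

The pitches Fb-Ab-Cb-Eb form a major seventh chord rooted on Fb.
Fb is scale degree 6 in Ab minor, and a major seventh chord on that degree is written VI7.
With Ab in the bass the chord is in first inversion, so the figured bass is 65.

VI65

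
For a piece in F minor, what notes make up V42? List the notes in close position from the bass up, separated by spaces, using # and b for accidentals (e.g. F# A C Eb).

Bb C E G

In F minor, scale degree 5 is C. The dominant is major (leading tone raised), so V is a dominant seventh chord.
That chord is spelled C-E-G-Bb.
With the 42 figure the chord is in third inversion; from the bass Bb upward in close position it reads Bb-C-E-G.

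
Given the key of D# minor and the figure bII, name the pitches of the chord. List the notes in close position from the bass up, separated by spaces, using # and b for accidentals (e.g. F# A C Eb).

E G# B

bII is the Neapolitan chord — a major triad on the lowered second degree. In D# minor that root is E.
So the chord is E-G#-B.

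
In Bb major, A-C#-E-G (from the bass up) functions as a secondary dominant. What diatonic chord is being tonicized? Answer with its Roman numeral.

The chord is a dominant seventh chord on A.
A dominant resolves down a perfect fifth: A → D. In Bb major, D is scale degree 3, i.e. iii.

iii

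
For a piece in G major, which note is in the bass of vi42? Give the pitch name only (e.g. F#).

D

vi in G major has root E; the chord is E-G-B-D.
The figure 42 means third inversion — the seventh is in the bass.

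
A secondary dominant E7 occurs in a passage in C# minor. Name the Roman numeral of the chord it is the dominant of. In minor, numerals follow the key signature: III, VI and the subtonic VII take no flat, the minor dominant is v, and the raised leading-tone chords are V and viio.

The chord is a dominant seventh chord on E.
A dominant resolves down a perfect fifth: E → A. In C# minor, A is scale degree 6, i.e. VI.

VI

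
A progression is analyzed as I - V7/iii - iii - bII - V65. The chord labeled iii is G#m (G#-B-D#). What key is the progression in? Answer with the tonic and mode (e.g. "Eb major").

iii is given as G#-B-D# — a minor triad with root G#.
Counting down 2 scale steps from G# places the tonic on E; a minor triad on degree 3 is diatonic only in major.

E major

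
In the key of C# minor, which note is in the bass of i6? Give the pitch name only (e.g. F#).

i in C# minor has root C#; the chord is C#-E-G#.
The figure 6 means first inversion — the third is in the bass.

E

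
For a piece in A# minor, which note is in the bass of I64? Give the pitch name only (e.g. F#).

I in A# minor has root A#; the chord is A#-C##-E#.
The figure 64 means second inversion — the fifth is in the bass.

E#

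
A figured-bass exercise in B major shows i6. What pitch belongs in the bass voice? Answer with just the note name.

i in B major has root B; the chord is B-D-F#.
The figure 6 means first inversion — the third is in the bass.

D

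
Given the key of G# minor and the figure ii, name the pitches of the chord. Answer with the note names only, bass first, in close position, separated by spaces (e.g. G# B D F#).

A# C# E#

ii is the minor supertonic, borrowed from the parallel major (the Dorian ii). In G# minor that root is A#.
So the chord is A#-C#-E#.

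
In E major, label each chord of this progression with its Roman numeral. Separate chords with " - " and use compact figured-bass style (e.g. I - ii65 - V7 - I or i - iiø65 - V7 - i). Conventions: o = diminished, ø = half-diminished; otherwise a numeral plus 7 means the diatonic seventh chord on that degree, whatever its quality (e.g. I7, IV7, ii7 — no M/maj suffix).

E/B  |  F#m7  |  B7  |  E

E/B: root E is the tonic; major triad there is I64.
F#m7: minor seventh chord on F# = scale degree 2 → ii7.
B7: dominant seventh chord on B = scale degree 5 → V7.
E: major triad on E = scale degree 1 → I.

I64 - ii7 - V7 - I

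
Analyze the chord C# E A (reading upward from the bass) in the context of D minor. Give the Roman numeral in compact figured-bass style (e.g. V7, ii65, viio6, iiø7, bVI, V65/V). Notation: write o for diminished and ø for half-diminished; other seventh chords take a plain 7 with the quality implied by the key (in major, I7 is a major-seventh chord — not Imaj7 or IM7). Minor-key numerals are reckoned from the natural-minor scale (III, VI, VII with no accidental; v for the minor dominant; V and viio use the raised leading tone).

The pitches A-C#-E form a major triad rooted on A.
A is scale degree 5 in D minor, and a major triad on that degree is written V.
With C# in the bass the chord is in first inversion, so the figured bass is 6.

V6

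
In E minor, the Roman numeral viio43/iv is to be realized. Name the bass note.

The applied chord viio43/iv is rooted on G#: G#-B-D-F.
The figure 43 means second inversion — the fifth is in the bass.

D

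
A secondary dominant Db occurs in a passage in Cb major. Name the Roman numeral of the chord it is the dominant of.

The chord is a major triad on Db.
A dominant resolves down a perfect fifth: Db → Gb. In Cb major, Gb is scale degree 5, i.e. V.

V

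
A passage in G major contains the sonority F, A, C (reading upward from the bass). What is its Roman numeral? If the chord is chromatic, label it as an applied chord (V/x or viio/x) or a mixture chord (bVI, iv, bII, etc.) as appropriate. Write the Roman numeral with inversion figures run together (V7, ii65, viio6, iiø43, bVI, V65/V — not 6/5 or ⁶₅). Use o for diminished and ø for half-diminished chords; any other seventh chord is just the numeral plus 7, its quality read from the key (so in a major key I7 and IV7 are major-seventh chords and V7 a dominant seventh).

bVII

Stacked in thirds the chord is F-A-C: a major triad on F.
F is the lowered seventh degree of G major (diatonic 7 would be F#). This is a major triad on the lowered seventh degree (the subtonic), borrowed from the parallel minor.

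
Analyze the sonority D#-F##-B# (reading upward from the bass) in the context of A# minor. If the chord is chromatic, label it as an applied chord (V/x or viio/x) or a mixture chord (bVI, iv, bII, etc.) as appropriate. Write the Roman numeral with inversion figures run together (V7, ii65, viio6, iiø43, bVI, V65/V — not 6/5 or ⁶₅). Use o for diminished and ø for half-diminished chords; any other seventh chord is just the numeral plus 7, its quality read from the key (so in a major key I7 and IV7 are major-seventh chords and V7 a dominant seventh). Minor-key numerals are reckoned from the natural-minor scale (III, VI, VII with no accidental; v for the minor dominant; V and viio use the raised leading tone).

ii6

Stacked in thirds the chord is B#-D#-F##: a minor triad on B#.
B# is the second degree of A# minor. This is the minor supertonic, borrowed from the parallel major (the Dorian ii).
With D# in the bass the chord is in first inversion, so the figured bass is 6.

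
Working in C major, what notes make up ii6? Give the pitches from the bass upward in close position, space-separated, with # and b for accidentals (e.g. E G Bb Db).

F A D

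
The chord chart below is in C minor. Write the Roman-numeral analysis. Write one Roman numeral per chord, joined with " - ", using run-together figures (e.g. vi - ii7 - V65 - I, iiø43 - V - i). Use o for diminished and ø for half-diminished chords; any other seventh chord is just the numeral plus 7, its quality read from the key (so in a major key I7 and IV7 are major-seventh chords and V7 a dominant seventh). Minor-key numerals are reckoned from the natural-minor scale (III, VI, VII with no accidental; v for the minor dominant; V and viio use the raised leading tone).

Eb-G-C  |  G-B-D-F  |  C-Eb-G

Eb-G-C: root C is the tonic; minor triad there is i6.
G-B-D-F has root G, degree 5 in C minor, so V7.
C-Eb-G: root C is the tonic; minor triad there is i.

i6 - V7 - i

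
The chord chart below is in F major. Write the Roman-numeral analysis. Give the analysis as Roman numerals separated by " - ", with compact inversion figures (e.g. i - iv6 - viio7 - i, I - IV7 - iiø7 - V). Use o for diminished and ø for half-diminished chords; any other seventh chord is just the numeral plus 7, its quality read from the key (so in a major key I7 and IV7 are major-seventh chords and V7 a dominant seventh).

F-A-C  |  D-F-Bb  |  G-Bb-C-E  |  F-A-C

F-A-C has root F, degree 1 in F major, so I.
D-F-Bb has root Bb, degree 4 in F major, so IV6.
G-Bb-C-E has root C, degree 5 in F major, so V43.
F-A-C has root F, degree 1 in F major, so I.

I - IV6 - V43 - I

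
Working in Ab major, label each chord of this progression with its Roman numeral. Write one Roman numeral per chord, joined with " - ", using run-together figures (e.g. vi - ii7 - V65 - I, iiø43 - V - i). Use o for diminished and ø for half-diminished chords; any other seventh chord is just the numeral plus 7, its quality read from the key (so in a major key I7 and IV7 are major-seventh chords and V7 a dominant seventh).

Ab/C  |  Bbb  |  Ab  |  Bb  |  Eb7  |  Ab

Ab/C: root Ab is the tonic; major triad there is I6.
Bbb is non-diatonic — a major triad on the lowered supertonic (Bbb): the Neapolitan chord, bII.
Ab: root Ab is the tonic; major triad there is I.
Bb: chromatic; Bb is V of V, so V/V.
Eb7: root Eb is the dominant; dominant seventh chord there is V7.
Ab: major triad on Ab = scale degree 1 → I.

I6 - bII - I - V/V - V7 - I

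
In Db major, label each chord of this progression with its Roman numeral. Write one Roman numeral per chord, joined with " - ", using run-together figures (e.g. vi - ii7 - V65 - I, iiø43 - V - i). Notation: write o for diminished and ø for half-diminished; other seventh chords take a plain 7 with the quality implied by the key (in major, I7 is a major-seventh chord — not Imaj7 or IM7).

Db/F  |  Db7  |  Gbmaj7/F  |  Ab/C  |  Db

I6 - V7/IV - IV42 - V6 - I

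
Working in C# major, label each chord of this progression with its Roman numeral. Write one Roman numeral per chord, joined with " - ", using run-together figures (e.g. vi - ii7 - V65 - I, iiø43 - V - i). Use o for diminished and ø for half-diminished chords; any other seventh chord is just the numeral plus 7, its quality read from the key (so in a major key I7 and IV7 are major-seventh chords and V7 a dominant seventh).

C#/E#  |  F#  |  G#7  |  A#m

C#/E# has root C#, degree 1 in C# major, so I6.
F# has root F#, degree 4 in C# major, so IV.
G#7: root G# is the dominant; dominant seventh chord there is V7.
A#m has root A#, degree 6 in C# major, so vi.

I6 - IV - V7 - vi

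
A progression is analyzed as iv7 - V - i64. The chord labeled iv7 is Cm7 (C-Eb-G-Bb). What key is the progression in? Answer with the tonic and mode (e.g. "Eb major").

The chord Cm7 is a minor seventh chord rooted on C; its label is iv7.
iv7 on C implies C is the subdominant; that puts the tonic at G, and the lowercase numeral fits minor mode.

G minor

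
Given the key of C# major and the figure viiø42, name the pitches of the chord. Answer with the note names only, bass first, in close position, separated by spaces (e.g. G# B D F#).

A# B# D# F#

The numeral's case and figure indicate a half-diminished seventh chord. In C# major its root, the seventh degree, is B#.
Stacking thirds from B# gives B#-D#-F#-A#.
With the 42 figure the chord is in third inversion; from the bass A# upward in close position it reads A#-B#-D#-F#.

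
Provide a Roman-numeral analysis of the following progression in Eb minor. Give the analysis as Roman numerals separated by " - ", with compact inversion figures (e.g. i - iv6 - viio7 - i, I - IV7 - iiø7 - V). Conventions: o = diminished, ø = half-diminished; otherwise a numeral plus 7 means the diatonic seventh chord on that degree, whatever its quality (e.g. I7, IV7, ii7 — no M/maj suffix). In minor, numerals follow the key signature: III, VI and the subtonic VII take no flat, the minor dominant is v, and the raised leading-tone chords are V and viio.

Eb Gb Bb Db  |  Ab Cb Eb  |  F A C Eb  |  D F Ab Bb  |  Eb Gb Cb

Eb-Gb-Bb-Db: root Eb is the tonic; minor seventh chord there is i7.
Ab-Cb-Eb: minor triad on Ab = scale degree 4 → iv.
F-A-C-Eb is the secondary dominant of V (dominant seventh chord on F): V7/V.
D-F-Ab-Bb: root Bb is the dominant; dominant seventh chord there is V65.
Eb-Gb-Cb: major triad on Cb = scale degree 6 → VI6.

i7 - iv - V7/V - V65 - VI6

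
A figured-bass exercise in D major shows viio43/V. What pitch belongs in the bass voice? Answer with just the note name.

D

The applied chord viio43/V is rooted on G#: G#-B-D-F.
The figure 43 means second inversion — the fifth is in the bass.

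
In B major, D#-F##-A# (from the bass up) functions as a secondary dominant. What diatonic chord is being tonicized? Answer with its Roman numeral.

The chord is a major triad on D#.
A dominant resolves down a perfect fifth: D# → G#. In B major, G# is scale degree 6, i.e. vi.

vi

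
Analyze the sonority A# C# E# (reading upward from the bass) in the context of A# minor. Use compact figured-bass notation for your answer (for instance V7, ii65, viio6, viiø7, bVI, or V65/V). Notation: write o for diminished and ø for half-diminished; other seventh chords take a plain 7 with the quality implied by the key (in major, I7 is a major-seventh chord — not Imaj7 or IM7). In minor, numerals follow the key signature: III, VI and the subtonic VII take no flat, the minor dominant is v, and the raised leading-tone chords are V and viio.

i

Stacked in thirds the chord is A#-C#-E#: a minor triad on A#.
In A# minor, A# is the tonic; the diatonic minor triad there is i.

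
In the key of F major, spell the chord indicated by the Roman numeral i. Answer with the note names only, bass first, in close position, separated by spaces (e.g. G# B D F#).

i is the minor tonic, borrowed from the parallel minor. In F major that root is F.
So the chord is F-Ab-C, a minor triad.

F Ab C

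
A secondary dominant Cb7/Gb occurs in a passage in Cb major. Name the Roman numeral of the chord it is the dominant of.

The chord is a dominant seventh chord on Cb.
A dominant resolves down a perfect fifth: Cb → Fb. In Cb major, Fb is scale degree 4, i.e. IV.

IV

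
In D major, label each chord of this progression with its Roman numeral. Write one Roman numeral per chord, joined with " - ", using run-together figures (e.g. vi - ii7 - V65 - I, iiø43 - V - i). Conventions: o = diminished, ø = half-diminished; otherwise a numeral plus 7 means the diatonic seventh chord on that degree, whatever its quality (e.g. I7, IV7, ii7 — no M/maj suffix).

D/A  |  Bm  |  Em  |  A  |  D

I64 - vi - ii - V - I

D/A: major triad on D = scale degree 1 → I64.
Bm: minor triad on B = scale degree 6 → vi.
Em: root E is the supertonic; minor triad there is ii.
A has root A, degree 5 in D major, so V.
D: root D is the tonic; major triad there is I.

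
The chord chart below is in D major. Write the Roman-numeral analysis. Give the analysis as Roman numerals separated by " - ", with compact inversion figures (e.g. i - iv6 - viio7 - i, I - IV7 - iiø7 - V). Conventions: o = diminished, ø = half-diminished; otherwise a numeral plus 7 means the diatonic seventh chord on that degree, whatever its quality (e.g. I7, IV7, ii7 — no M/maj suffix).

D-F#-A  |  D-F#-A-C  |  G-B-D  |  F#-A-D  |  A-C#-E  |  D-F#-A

I - V7/IV - IV - I6 - V - I

D-F#-A has root D, degree 1 in D major, so I.
D-F#-A-C: chromatic; D is V of IV, so V7/IV.
G-B-D: root G is the subdominant; major triad there is IV.
F#-A-D: root D is the tonic; major triad there is I6.
A-C#-E: root A is the dominant; major triad there is V.
D-F#-A: root D is the tonic; major triad there is I.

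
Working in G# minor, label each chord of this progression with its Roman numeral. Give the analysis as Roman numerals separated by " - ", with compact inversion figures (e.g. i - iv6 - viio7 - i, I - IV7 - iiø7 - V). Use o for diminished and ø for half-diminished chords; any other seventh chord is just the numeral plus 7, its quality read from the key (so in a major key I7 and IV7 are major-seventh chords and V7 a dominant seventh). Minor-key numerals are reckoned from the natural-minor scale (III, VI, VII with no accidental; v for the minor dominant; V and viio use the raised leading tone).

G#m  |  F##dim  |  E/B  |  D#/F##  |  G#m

i - viio - VI64 - V6 - i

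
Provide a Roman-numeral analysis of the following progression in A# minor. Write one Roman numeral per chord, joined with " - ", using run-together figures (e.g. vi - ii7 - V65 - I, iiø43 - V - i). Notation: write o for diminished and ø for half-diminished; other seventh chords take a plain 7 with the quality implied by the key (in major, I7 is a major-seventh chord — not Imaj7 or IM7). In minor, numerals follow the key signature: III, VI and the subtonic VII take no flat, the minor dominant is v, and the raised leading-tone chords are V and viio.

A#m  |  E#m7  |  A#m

i - v7 - i

A#m has root A#, degree 1 in A# minor, so i.
E#m7: minor seventh chord on E# = scale degree 5 → v7.
A#m has root A#, degree 1 in A# minor, so i.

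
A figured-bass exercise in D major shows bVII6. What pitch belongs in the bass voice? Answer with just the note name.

bVII in D major has root C; the chord is C-E-G.
The figure 6 means first inversion — the third is in the bass.

E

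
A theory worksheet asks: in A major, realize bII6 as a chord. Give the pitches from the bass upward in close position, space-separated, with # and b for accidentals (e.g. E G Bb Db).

Scale degree 2 in A major is B; lowering it a half step gives Bb. bII6 is the Neapolitan sixth — a major triad on the lowered second degree, here in its customary first inversion.
So the chord is Bb-D-F, a major triad.
The figured bass 6 indicates first inversion, placing the third (D) in the bass: D-F-Bb.

D F Bb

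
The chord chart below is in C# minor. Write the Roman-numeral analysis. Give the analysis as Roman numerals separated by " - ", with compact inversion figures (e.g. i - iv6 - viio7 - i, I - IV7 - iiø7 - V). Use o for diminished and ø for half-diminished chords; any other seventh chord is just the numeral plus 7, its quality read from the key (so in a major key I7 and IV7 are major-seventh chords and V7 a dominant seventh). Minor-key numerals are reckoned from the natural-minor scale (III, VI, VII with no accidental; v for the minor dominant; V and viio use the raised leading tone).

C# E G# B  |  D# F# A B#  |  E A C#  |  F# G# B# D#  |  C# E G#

i7 - viio65 - VI64 - V42 - i

C#-E-G#-B: minor seventh chord on C# = scale degree 1 → i7.
D#-F#-A-B#: fully diminished seventh chord on B# = scale degree 7 → viio65.
E-A-C#: major triad on A = scale degree 6 → VI64.
F#-G#-B#-D# has root G#, degree 5 in C# minor, so V42.
C#-E-G# has root C#, degree 1 in C# minor, so i.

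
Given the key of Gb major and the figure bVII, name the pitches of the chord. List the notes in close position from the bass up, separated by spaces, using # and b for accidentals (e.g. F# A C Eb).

Fb Ab Cb

bVII is a major triad on the lowered seventh degree (the subtonic), borrowed from the parallel minor. In Gb major that root is Fb.
So the chord is Fb-Ab-Cb, a major triad.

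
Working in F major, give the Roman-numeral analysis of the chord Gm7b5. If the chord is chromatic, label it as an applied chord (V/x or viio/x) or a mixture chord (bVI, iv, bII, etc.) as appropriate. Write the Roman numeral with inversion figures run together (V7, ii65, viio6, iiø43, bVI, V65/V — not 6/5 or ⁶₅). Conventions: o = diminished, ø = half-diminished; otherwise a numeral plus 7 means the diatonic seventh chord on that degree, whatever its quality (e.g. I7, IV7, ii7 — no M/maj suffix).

iiø7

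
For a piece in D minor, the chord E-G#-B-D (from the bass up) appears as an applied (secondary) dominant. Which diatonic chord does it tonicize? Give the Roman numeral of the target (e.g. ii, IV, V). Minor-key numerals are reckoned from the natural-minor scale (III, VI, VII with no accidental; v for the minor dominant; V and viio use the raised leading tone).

The chord is a dominant seventh chord on E.
A dominant resolves down a perfect fifth: E → A. In D minor, A is scale degree 5, i.e. V.

V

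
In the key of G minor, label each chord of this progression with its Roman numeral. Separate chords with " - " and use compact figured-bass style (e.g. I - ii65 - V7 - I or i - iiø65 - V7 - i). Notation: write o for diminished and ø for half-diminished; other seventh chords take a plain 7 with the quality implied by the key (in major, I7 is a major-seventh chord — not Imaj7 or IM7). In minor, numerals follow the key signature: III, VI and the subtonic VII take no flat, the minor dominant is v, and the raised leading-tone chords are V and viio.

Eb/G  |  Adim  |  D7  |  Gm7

VI6 - iio - V7 - i7

Eb/G has root Eb, degree 6 in G minor, so VI6.
Adim has root A, degree 2 in G minor, so iio.
D7 has root D, degree 5 in G minor, so V7.
Gm7 has root G, degree 1 in G minor, so i7.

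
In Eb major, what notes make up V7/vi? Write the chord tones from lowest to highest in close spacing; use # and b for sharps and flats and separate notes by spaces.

G B D F

The slash means an applied dominant: we want the dominant of vi. In Eb major, vi is C minor, and its dominant is built on G.
Building a dominant seventh chord on G gives G-B-D-F.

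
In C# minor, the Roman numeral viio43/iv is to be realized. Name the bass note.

B

The applied chord viio43/iv is rooted on E#: E#-G#-B-D.
The figure 43 means second inversion — the fifth is in the bass.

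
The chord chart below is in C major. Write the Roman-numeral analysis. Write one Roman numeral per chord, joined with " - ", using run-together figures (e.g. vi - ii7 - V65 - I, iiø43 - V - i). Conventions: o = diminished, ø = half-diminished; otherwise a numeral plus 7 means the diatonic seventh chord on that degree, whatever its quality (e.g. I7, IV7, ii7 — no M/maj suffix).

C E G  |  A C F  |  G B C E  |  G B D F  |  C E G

C-E-G has root C, degree 1 in C major, so I.
A-C-F: root F is the subdominant; major triad there is IV6.
G-B-C-E: major seventh chord on C = scale degree 1 → I43.
G-B-D-F: root G is the dominant; dominant seventh chord there is V7.
C-E-G has root C, degree 1 in C major, so I.

I - IV6 - I43 - V7 - I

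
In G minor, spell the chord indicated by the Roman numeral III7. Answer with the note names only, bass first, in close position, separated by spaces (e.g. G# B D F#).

Bb D F A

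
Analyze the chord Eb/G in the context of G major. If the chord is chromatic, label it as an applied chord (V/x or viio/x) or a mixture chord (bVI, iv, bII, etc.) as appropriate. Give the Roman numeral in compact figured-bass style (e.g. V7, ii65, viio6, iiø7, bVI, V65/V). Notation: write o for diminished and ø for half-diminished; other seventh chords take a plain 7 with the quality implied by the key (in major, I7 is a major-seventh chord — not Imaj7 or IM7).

bVI6

Stacked in thirds the chord is Eb-G-Bb: a major triad on Eb.
Eb is the lowered sixth degree of G major (diatonic 6 would be E). This is a major triad on the lowered sixth degree, borrowed from the parallel minor.
With G in the bass the chord is in first inversion, so the figured bass is 6.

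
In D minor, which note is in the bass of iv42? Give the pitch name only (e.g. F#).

F

iv in D minor has root G; the chord is G-Bb-D-F.
The figure 42 means third inversion — the seventh is in the bass.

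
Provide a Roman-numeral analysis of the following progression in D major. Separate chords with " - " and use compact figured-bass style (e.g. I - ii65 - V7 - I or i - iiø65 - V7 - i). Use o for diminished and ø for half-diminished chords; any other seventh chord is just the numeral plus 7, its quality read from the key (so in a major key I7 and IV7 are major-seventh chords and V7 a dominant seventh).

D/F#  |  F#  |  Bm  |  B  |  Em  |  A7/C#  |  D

D/F# has root D, degree 1 in D major, so I6.
F# is the secondary dominant of vi (major triad on F#): V/vi.
Bm: minor triad on B = scale degree 6 → vi.
B is the secondary dominant of ii (major triad on B): V/ii.
Em has root E, degree 2 in D major, so ii.
A7/C#: dominant seventh chord on A = scale degree 5 → V65.
D has root D, degree 1 in D major, so I.

I6 - V/vi - vi - V/ii - ii - V65 - I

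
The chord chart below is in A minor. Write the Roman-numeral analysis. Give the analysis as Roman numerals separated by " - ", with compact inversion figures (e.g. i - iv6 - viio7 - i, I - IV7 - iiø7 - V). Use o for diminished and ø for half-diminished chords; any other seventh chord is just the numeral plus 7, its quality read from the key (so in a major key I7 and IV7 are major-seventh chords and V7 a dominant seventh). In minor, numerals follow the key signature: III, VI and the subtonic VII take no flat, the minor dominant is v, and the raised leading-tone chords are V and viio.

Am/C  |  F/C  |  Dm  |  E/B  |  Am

Am/C: minor triad on A = scale degree 1 → i6.
F/C: major triad on F = scale degree 6 → VI64.
Dm: root D is the subdominant; minor triad there is iv.
E/B has root E, degree 5 in A minor, so V64.
Am: minor triad on A = scale degree 1 → i.

i6 - VI64 - iv - V64 - i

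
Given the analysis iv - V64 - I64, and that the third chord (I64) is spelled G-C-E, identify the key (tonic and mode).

C major

The anchor chord is a major triad on C, labeled I64.
If C is scale degree 1 and the mode makes that degree carry a major triad, the tonic is C and the mode is major.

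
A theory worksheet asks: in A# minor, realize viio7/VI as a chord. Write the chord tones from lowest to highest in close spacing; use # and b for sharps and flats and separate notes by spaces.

E# G# B D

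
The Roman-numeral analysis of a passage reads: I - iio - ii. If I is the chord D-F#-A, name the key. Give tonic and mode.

D major

The anchor chord is a major triad on D, labeled I.
If D is scale degree 1 and the mode makes that degree carry a major triad, the tonic is D and the mode is major.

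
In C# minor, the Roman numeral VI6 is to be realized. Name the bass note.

C#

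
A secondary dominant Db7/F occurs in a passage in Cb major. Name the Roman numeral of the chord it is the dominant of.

The chord is a dominant seventh chord on Db.
A dominant resolves down a perfect fifth: Db → Gb. In Cb major, Gb is scale degree 5, i.e. V.

V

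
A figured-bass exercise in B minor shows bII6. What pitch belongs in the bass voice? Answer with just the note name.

E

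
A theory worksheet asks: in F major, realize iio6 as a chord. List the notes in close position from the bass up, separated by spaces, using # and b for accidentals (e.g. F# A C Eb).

Bb Db G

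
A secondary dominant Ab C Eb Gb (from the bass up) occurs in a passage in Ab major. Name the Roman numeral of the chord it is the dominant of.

IV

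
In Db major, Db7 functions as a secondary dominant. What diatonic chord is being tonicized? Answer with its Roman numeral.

The chord is a dominant seventh chord on Db.
A dominant resolves down a perfect fifth: Db → Gb. In Db major, Gb is scale degree 4, i.e. IV.

IV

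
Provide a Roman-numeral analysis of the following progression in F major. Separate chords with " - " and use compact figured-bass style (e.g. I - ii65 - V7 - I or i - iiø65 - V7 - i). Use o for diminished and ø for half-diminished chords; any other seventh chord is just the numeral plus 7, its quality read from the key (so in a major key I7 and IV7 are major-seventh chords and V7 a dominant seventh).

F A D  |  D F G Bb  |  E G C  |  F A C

vi6 - ii43 - V6 - I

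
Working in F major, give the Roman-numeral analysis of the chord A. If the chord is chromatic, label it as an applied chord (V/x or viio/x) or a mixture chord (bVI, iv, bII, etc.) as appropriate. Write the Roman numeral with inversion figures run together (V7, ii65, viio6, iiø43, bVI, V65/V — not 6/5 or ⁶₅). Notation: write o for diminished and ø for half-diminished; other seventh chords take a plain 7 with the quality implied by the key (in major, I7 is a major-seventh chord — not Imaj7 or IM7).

Stacked in thirds the chord is A-C#-E: a major triad on A.
A is not a diatonic chord root with this quality in F major, but it lies a perfect fifth above D (vi), so the chord functions as an applied dominant of vi.

V/vi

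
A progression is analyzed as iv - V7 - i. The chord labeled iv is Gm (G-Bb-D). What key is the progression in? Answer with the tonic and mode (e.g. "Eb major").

D minor

iv is given as G-Bb-D — a minor triad with root G.
If G is scale degree 4 and the mode makes that degree carry a minor triad, the tonic is D and the mode is minor.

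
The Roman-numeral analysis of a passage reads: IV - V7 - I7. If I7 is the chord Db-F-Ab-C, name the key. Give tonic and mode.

Db major

The chord Dbmaj7 is a major seventh chord rooted on Db; its label is I7.
If Db is scale degree 1 and the mode makes that degree carry a major seventh chord, the tonic is Db and the mode is major.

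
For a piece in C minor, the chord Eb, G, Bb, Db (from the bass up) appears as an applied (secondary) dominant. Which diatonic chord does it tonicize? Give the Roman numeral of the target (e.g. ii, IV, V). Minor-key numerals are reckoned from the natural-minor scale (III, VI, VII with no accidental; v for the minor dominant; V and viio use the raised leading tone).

VI

The chord is a dominant seventh chord on Eb.
A dominant resolves down a perfect fifth: Eb → Ab. In C minor, Ab is scale degree 6, i.e. VI.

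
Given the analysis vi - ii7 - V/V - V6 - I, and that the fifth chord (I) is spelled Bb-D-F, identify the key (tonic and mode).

The anchor chord is a major triad on Bb, labeled I.
If Bb is scale degree 1 and the mode makes that degree carry a major triad, the tonic is Bb and the mode is major.

Bb major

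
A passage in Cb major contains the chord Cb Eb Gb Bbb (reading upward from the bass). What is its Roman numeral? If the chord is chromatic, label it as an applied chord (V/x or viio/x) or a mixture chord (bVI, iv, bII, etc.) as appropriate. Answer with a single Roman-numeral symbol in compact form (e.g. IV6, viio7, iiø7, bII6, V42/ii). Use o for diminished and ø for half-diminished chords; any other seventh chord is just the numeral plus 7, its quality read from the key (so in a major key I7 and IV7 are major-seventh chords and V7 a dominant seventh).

Stacked in thirds the chord is Cb-Eb-Gb-Bbb: a dominant seventh chord on Cb.
Cb is not a diatonic chord root with this quality in Cb major, but it lies a perfect fifth above Fb (IV), so the chord functions as an applied dominant of IV.

V7/IV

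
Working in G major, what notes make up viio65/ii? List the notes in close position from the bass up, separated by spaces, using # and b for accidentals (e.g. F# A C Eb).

B D F G#

viio65/ii is a secondary leading-tone chord. The target ii is A in G major; the applied chord is rooted a semitone below, on G#.
Building a fully diminished seventh chord on G# gives G#-B-D-F.
With the 65 figure the chord is in first inversion; from the bass B upward in close position it reads B-D-F-G#.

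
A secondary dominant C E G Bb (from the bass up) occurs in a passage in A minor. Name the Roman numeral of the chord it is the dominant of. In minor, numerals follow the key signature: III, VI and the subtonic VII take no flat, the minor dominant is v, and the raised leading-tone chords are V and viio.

VI

The chord is a dominant seventh chord on C.
A dominant resolves down a perfect fifth: C → F. In A minor, F is scale degree 6, i.e. VI.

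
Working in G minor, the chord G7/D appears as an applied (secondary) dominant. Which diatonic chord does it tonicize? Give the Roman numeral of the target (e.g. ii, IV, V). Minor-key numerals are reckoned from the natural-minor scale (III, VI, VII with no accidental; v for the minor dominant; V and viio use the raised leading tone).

The chord is a dominant seventh chord on G.
A dominant resolves down a perfect fifth: G → C. In G minor, C is scale degree 4, i.e. iv.

iv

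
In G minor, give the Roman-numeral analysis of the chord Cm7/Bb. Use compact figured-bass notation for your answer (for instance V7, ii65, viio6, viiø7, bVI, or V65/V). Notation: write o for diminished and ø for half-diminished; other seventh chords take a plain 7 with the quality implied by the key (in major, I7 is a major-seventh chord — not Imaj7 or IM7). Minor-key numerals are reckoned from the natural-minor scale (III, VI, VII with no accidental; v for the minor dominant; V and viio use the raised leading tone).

iv42

The pitches C-Eb-G-Bb form a minor seventh chord rooted on C.
C is scale degree 4 in G minor, and a minor seventh chord on that degree is written iv7.
With Bb in the bass the chord is in third inversion, so the figured bass is 42.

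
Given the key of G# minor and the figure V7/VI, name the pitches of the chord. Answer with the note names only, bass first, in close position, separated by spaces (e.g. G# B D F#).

B D# F# A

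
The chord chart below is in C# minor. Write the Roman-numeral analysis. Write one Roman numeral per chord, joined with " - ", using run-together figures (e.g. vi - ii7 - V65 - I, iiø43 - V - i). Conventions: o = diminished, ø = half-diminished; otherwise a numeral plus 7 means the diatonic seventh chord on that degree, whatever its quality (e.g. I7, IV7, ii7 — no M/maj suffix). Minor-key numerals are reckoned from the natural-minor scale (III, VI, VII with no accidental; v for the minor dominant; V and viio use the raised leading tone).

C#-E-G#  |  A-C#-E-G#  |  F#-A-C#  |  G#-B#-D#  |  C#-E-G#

i - VI7 - iv - V - i

C#-E-G# has root C#, degree 1 in C# minor, so i.
A-C#-E-G#: major seventh chord on A = scale degree 6 → VI7.
F#-A-C#: minor triad on F# = scale degree 4 → iv.
G#-B#-D#: root G# is the dominant; major triad there is V.
C#-E-G#: root C# is the tonic; minor triad there is i.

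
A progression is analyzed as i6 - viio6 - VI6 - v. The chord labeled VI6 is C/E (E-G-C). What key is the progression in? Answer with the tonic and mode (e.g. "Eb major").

The anchor chord is a major triad on C, labeled VI6.
Counting down 5 scale steps from C places the tonic on E; a major triad on degree 6 is diatonic only in minor.

E minor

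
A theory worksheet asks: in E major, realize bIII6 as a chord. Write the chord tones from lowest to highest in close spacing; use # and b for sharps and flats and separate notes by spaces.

B D G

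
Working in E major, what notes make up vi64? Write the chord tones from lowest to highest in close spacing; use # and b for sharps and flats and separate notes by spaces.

G# C# E

The numeral's case and figure indicate a minor triad. In E major its root, the sixth degree, is C#.
That chord is spelled C#-E-G#.
The figured bass 64 indicates second inversion, placing the fifth (G#) in the bass: G#-C#-E.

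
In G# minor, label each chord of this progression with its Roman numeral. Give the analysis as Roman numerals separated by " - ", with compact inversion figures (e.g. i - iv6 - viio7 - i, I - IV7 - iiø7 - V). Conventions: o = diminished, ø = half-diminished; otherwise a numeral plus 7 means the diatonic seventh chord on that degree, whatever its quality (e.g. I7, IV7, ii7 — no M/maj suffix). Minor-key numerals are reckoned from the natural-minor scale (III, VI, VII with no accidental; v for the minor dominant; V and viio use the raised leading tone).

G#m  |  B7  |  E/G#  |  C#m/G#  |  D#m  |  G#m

G#m: root G# is the tonic; minor triad there is i.
B7: a dominant seventh chord on B, the applied dominant of VI → V7/VI.
E/G#: major triad on E = scale degree 6 → VI6.
C#m/G#: minor triad on C# = scale degree 4 → iv64.
D#m: minor triad on D# = scale degree 5 → v.
G#m: root G# is the tonic; minor triad there is i.

i - V7/VI - VI6 - iv64 - v - i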